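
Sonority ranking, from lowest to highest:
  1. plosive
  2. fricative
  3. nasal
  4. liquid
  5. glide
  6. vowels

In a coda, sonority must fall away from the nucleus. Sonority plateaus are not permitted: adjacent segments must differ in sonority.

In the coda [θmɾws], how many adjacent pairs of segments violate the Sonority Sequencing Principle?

/θ/ — fricative, sonority 2.
/m/ — nasal, sonority 3.
/ɾ/ — liquid, sonority 4.
/w/ — glide, sonority 5.
/s/ — fricative, sonority 2.
/θ/→/m/: 2→3 (does not fall) — violation.
/m/→/ɾ/: 3→4 (does not fall) — violation.
/ɾ/→/w/: 4→5 (does not fall) — violation.
/w/→/s/: 5→2 (falls) — ok.

3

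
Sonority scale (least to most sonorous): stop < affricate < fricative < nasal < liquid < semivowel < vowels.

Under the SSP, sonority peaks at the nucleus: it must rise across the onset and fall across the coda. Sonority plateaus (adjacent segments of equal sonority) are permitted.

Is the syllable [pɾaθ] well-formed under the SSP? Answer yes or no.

yes

Onset: /p/ is a stop (sonority 1), /ɾ/ is a liquid (sonority 5); then the nucleus /a/ (sonority 7).
Onset profile 1-5-7 — rises to the nucleus.
Coda: /θ/ is a fricative (sonority 3).
Coda profile 7-3 — falls from the nucleus.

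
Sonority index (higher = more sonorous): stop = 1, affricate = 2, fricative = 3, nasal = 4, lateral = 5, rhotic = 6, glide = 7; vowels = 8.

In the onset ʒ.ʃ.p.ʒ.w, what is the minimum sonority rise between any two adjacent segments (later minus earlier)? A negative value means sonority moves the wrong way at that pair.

/ʒ/: fricative = 3.
/ʃ/: fricative = 3.
/p/: stop = 1.
/ʒ/: fricative = 3.
/w/: glide = 7.
/ʒ/→/ʃ/: change +0.
/ʃ/→/p/: change -2.
/p/→/ʒ/: change +2.
/ʒ/→/w/: change +4.
Minimum = -2.

-2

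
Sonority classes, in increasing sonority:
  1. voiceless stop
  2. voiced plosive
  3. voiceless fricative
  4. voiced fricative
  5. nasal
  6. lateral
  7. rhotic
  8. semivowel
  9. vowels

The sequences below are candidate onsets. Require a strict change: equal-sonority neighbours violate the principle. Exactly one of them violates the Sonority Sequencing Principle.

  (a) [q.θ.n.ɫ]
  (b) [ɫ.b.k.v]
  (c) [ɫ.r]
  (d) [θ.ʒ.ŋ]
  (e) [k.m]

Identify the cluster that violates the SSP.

(a) 1-3-5-6 → obeys
(b) 6-2-1-4 → violates
(c) 6-7 → obeys
(d) 3-4-5 → obeys
(e) 1-5 → obeys

b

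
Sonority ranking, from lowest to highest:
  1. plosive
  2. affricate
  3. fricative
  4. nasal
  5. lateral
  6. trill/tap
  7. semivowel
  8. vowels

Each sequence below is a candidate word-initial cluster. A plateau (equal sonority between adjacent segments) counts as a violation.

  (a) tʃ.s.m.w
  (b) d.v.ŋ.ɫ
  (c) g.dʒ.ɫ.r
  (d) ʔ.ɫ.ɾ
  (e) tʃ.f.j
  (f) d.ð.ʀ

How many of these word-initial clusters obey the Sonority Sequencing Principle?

(a) sonority 2-3-4-7: well-formed.
(b) sonority 1-3-4-5: well-formed.
(c) sonority 1-2-5-6: well-formed.
(d) sonority 1-5-6: well-formed.
(e) sonority 2-3-7: well-formed.
(f) sonority 1-3-6: well-formed.

6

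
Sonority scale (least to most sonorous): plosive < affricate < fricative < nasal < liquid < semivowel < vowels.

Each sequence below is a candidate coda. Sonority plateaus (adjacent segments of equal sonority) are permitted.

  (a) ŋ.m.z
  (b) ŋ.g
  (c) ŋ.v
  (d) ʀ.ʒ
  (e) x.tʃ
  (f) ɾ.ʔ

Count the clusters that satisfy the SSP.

(a) sonority 4-4-3: well-formed.
(b) sonority 4-1: well-formed.
(c) sonority 4-3: well-formed.
(d) sonority 5-3: well-formed.
(e) sonority 3-2: well-formed.
(f) sonority 5-1: well-formed.

6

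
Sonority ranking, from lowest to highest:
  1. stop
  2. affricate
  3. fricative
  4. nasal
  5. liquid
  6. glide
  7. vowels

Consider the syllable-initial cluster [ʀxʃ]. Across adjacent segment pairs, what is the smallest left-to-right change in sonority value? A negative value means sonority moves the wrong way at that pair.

/ʀ/ is a liquid (sonority 5).
/x/ is a fricative (sonority 3).
/ʃ/ is a fricative (sonority 3).
/ʀ/→/x/: change -2.
/x/→/ʃ/: change +0.
Minimum = -2.

-2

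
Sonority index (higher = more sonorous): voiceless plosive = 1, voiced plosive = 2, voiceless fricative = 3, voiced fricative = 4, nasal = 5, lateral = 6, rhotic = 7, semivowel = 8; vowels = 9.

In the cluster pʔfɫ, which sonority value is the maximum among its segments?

6

/p/ is a voiceless plosive (sonority 1).
/ʔ/ is a voiceless plosive (sonority 1).
/f/ is a voiceless fricative (sonority 3).
/ɫ/ is a lateral (sonority 6).
The maximum is 6.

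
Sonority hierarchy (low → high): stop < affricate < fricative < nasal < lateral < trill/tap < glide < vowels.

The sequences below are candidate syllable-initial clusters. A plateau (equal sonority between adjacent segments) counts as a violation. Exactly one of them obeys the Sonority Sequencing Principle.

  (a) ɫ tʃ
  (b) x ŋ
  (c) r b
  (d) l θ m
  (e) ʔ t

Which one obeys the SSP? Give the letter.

b

(a) sonority 5-2: ill-formed.
(b) sonority 3-4: well-formed.
(c) sonority 6-1: ill-formed.
(d) sonority 5-3-4: ill-formed.
(e) sonority 1-1: ill-formed.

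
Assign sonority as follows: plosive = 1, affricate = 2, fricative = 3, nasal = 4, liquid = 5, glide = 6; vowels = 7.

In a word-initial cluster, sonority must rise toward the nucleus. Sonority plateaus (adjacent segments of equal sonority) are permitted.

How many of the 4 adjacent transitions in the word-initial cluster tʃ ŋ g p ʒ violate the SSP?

1

/tʃ/ — affricate, sonority 2.
/ŋ/ — nasal, sonority 4.
/g/ — plosive, sonority 1.
/p/ — plosive, sonority 1.
/ʒ/ — fricative, sonority 3.
/tʃ/→/ŋ/: 2→4 (rises) — ok.
/ŋ/→/g/: 4→1 (does not rise) — violation.
/g/→/p/: 1→1 (plateau, allowed) — ok.
/p/→/ʒ/: 1→3 (rises) — ok.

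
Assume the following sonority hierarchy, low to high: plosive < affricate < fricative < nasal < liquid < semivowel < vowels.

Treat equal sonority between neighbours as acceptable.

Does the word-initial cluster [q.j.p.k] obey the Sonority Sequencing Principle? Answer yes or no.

/q/ — plosive, sonority 1.
/j/ — semivowel, sonority 6.
/p/ — plosive, sonority 1.
/k/ — plosive, sonority 1.
The profile is 1-6-1-1. Between /j/ (6) and /p/ (1) sonority does not rise, so the cluster violates the SSP.

no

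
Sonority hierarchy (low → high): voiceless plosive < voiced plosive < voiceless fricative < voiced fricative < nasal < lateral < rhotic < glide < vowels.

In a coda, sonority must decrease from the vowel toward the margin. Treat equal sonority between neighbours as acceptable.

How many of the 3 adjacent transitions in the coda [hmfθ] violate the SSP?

/h/: voiceless fricative = 3.
/m/: nasal = 5.
/f/: voiceless fricative = 3.
/θ/: voiceless fricative = 3.
/h/→/m/: 3→5 (does not fall) — violation.
/m/→/f/: 5→3 (falls) — ok.
/f/→/θ/: 3→3 (plateau, allowed) — ok.

1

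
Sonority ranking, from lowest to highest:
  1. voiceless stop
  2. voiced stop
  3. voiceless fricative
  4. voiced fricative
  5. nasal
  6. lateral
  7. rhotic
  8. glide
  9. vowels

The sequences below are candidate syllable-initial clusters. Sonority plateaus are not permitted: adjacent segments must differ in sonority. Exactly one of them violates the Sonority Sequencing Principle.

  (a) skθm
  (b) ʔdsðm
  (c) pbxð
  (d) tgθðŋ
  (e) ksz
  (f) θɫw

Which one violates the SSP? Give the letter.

(a) 3-1-3-5 → violates
(b) 1-2-3-4-5 → obeys
(c) 1-2-3-4 → obeys
(d) 1-2-3-4-5 → obeys
(e) 1-3-4 → obeys
(f) 3-6-8 → obeys

a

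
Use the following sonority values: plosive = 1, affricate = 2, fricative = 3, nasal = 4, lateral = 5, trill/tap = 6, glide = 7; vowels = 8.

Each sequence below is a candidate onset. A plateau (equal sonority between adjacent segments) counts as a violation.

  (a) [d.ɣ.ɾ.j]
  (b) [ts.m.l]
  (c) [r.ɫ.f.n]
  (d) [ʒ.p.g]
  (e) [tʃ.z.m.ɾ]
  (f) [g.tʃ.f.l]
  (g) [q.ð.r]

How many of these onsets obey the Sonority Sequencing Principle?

5

(a) [d.ɣ.ɾ.j]: profile 1-3-6-7 — obeys.
(b) [ts.m.l]: profile 2-4-5 — obeys.
(c) [r.ɫ.f.n]: profile 6-5-3-4 — violates.
(d) [ʒ.p.g]: profile 3-1-1 — violates.
(e) [tʃ.z.m.ɾ]: profile 2-3-4-6 — obeys.
(f) [g.tʃ.f.l]: profile 1-2-3-5 — obeys.
(g) [q.ð.r]: profile 1-3-6 — obeys.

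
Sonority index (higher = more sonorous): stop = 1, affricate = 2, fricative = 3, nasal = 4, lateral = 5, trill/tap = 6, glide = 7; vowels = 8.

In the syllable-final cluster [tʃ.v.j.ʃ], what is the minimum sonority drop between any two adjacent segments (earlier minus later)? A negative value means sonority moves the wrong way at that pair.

/tʃ/: affricate = 2.
/v/: fricative = 3.
/j/: glide = 7.
/ʃ/: fricative = 3.
/tʃ/→/v/: change -1.
/v/→/j/: change -4.
/j/→/ʃ/: change +4.
Minimum = -4.

-4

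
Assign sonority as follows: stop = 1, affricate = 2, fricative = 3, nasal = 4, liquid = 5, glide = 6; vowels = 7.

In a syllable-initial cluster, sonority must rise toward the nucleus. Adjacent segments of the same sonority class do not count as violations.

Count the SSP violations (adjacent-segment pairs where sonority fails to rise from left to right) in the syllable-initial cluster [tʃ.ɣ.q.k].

1

/tʃ/: affricate = 2.
/ɣ/: fricative = 3.
/q/: stop = 1.
/k/: stop = 1.
/tʃ/→/ɣ/: 2→3 (rises) — ok.
/ɣ/→/q/: 3→1 (does not rise) — violation.
/q/→/k/: 1→1 (plateau, allowed) — ok.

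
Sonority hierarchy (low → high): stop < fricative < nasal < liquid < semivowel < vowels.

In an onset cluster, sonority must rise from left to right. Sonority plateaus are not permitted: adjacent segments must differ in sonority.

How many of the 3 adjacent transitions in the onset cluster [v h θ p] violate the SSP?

3

/v/ — fricative, sonority 2.
/h/ — fricative, sonority 2.
/θ/ — fricative, sonority 2.
/p/ — stop, sonority 1.
/v/→/h/: 2→2 (plateau) — violation.
/h/→/θ/: 2→2 (plateau) — violation.
/θ/→/p/: 2→1 (does not rise) — violation.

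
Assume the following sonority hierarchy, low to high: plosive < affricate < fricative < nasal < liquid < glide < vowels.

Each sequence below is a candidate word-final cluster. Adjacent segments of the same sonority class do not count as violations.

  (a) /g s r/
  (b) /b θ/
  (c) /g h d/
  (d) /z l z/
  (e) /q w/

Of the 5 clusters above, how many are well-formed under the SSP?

0

(a) sonority 1-3-5: ill-formed.
(b) sonority 1-3: ill-formed.
(c) sonority 1-3-1: ill-formed.
(d) sonority 3-5-3: ill-formed.
(e) sonority 1-6: ill-formed.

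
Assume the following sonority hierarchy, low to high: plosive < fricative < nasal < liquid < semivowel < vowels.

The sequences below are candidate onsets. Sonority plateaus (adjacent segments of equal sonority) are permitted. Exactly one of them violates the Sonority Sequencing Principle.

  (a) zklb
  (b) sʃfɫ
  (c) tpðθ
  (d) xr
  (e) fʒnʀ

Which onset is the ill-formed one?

(a) 2-1-4-1 → violates
(b) 2-2-2-4 → obeys
(c) 1-1-2-2 → obeys
(d) 2-4 → obeys
(e) 2-2-3-4 → obeys

a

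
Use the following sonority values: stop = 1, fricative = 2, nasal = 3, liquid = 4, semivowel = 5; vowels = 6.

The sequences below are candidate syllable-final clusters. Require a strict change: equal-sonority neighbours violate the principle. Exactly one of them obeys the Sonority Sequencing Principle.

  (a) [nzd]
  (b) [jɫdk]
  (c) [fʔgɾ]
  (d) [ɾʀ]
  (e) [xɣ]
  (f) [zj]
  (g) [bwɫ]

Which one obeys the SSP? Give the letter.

(a) sonority 3-2-1: well-formed.
(b) sonority 5-4-1-1: ill-formed.
(c) sonority 2-1-1-4: ill-formed.
(d) sonority 4-4: ill-formed.
(e) sonority 2-2: ill-formed.
(f) sonority 2-5: ill-formed.
(g) sonority 1-5-4: ill-formed.

a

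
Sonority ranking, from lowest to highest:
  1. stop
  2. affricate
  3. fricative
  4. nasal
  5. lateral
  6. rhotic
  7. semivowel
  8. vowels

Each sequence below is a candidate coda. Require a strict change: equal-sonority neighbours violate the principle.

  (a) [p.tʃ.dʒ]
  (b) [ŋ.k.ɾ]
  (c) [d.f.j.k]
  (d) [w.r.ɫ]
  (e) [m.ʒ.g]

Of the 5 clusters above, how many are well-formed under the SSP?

(a) sonority 1-2-2: ill-formed.
(b) sonority 4-1-6: ill-formed.
(c) sonority 1-3-7-1: ill-formed.
(d) sonority 7-6-5: well-formed.
(e) sonority 4-3-1: well-formed.

2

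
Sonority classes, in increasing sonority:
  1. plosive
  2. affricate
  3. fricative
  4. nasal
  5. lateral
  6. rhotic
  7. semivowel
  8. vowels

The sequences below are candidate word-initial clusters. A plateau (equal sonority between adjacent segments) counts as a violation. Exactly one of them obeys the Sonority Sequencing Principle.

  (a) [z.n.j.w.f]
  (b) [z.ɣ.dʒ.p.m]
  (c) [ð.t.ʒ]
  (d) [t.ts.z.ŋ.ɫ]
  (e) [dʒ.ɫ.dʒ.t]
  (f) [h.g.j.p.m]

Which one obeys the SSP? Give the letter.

d

(a) 3-4-7-7-3 → violates
(b) 3-3-2-1-4 → violates
(c) 3-1-3 → violates
(d) 1-2-3-4-5 → obeys
(e) 2-5-2-1 → violates
(f) 3-1-7-1-4 → violates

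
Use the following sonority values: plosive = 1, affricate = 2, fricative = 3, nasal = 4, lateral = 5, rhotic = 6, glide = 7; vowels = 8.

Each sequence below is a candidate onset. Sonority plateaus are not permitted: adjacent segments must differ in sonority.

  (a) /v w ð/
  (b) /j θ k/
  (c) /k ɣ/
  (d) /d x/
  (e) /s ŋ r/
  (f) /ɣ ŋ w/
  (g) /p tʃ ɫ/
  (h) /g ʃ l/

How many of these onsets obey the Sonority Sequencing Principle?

6

(a) sonority 3-7-3: ill-formed.
(b) sonority 7-3-1: ill-formed.
(c) sonority 1-3: well-formed.
(d) sonority 1-3: well-formed.
(e) sonority 3-4-6: well-formed.
(f) sonority 3-4-7: well-formed.
(g) sonority 1-2-5: well-formed.
(h) sonority 1-3-5: well-formed.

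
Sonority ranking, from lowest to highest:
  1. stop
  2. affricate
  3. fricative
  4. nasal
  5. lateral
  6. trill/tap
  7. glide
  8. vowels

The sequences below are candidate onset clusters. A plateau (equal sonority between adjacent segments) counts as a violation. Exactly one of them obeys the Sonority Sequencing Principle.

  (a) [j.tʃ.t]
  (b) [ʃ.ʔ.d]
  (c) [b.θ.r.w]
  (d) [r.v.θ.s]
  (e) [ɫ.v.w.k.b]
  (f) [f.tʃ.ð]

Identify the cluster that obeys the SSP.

c

(a) [j.tʃ.t]: profile 7-2-1 — violates.
(b) [ʃ.ʔ.d]: profile 3-1-1 — violates.
(c) [b.θ.r.w]: profile 1-3-6-7 — obeys.
(d) [r.v.θ.s]: profile 6-3-3-3 — violates.
(e) [ɫ.v.w.k.b]: profile 5-3-7-1-1 — violates.
(f) [f.tʃ.ð]: profile 3-2-3 — violates.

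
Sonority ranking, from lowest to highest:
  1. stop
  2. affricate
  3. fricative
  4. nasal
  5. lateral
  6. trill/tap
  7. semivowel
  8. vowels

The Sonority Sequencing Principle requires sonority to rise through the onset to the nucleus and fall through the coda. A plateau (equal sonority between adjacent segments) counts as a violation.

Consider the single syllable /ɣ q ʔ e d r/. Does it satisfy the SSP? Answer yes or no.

no

Onset: /ɣ/ is a fricative (sonority 3), /q/ is a stop (sonority 1), /ʔ/ is a stop (sonority 1); then the nucleus /e/ (sonority 8).
Onset profile 3-1-1-8 — does not strictly rise throughout.
Coda: /d/ is a stop (sonority 1), /r/ is a trill/tap (sonority 6).
Coda profile 8-1-6 — does not strictly fall throughout.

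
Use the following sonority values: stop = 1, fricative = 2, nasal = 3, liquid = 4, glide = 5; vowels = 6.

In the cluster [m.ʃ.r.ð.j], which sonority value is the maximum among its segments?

5

/m/ is a nasal (sonority 3).
/ʃ/ is a fricative (sonority 2).
/r/ is a liquid (sonority 4).
/ð/ is a fricative (sonority 2).
/j/ is a glide (sonority 5).
The maximum is 5.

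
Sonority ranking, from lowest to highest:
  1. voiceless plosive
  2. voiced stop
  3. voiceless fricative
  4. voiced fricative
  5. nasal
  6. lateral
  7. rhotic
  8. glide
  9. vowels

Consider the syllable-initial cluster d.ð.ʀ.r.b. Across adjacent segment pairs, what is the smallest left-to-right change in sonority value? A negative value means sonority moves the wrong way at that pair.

/d/ — voiced stop, sonority 2.
/ð/ — voiced fricative, sonority 4.
/ʀ/ — rhotic, sonority 7.
/r/ — rhotic, sonority 7.
/b/ — voiced stop, sonority 2.
/d/→/ð/: change +2.
/ð/→/ʀ/: change +3.
/ʀ/→/r/: change +0.
/r/→/b/: change -5.
Minimum = -5.

-5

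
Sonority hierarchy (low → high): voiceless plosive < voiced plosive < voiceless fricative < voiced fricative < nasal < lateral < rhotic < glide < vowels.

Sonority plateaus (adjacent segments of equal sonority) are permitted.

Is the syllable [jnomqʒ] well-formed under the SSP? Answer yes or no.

Onset: /j/ is a glide (sonority 8), /n/ is a nasal (sonority 5); then the nucleus /o/ (sonority 9).
Onset profile 8-5-9 — does not rise throughout.
Coda: /m/ is a nasal (sonority 5), /q/ is a voiceless plosive (sonority 1), /ʒ/ is a voiced fricative (sonority 4).
Coda profile 9-5-1-4 — does not fall throughout.

no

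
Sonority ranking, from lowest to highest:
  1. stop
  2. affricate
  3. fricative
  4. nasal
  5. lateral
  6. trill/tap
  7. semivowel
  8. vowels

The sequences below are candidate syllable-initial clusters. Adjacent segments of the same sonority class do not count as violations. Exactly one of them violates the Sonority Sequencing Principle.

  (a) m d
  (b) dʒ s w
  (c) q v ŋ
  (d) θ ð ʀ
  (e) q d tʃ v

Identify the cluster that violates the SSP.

a

(a) sonority 4-1: ill-formed.
(b) sonority 2-3-7: well-formed.
(c) sonority 1-3-4: well-formed.
(d) sonority 3-3-6: well-formed.
(e) sonority 1-1-2-3: well-formed.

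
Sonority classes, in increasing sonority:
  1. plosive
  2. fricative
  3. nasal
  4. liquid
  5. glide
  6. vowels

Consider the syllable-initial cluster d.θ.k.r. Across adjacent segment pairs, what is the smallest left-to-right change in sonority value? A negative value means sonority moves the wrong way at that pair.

-1

/d/ is a plosive (sonority 1).
/θ/ is a fricative (sonority 2).
/k/ is a plosive (sonority 1).
/r/ is a liquid (sonority 4).
/d/→/θ/: change +1.
/θ/→/k/: change -1.
/k/→/r/: change +3.
Minimum = -1.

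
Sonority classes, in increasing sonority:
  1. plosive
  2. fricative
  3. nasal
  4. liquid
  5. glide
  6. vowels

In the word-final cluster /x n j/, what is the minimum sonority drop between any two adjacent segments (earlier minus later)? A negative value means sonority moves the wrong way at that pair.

/x/ is a fricative (sonority 2).
/n/ is a nasal (sonority 3).
/j/ is a glide (sonority 5).
/x/→/n/: change -1.
/n/→/j/: change -2.
Minimum = -2.

-2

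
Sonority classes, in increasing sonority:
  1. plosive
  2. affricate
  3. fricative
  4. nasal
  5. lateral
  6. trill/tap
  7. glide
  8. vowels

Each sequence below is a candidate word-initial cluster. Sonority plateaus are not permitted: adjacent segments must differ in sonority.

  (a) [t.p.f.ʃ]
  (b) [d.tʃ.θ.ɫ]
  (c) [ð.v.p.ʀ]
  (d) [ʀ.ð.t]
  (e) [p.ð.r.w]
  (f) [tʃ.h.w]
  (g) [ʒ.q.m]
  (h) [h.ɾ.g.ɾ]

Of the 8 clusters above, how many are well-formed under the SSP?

(a) 1-1-3-3 → violates
(b) 1-2-3-5 → obeys
(c) 3-3-1-6 → violates
(d) 6-3-1 → violates
(e) 1-3-6-7 → obeys
(f) 2-3-7 → obeys
(g) 3-1-4 → violates
(h) 3-6-1-6 → violates

3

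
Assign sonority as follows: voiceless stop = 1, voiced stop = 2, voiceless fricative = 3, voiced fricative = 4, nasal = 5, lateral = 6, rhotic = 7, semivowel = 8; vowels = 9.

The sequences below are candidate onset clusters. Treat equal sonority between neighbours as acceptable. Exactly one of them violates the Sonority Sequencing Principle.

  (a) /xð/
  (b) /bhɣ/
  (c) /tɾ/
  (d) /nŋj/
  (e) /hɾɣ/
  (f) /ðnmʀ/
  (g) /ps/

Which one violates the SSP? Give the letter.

e

(a) /xð/: profile 3-4 — obeys.
(b) /bhɣ/: profile 2-3-4 — obeys.
(c) /tɾ/: profile 1-7 — obeys.
(d) /nŋj/: profile 5-5-8 — obeys.
(e) /hɾɣ/: profile 3-7-4 — violates.
(f) /ðnmʀ/: profile 4-5-5-7 — obeys.
(g) /ps/: profile 1-3 — obeys.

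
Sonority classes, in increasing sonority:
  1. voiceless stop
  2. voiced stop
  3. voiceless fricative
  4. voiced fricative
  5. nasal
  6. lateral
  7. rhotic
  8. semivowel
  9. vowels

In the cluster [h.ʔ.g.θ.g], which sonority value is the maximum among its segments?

3

/h/ — voiceless fricative, sonority 3.
/ʔ/ — voiceless stop, sonority 1.
/g/ — voiced stop, sonority 2.
/θ/ — voiceless fricative, sonority 3.
/g/ — voiced stop, sonority 2.
The maximum is 3.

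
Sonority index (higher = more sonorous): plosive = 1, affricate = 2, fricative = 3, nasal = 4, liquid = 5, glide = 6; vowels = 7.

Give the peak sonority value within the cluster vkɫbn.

/v/: fricative = 3.
/k/: plosive = 1.
/ɫ/: liquid = 5.
/b/: plosive = 1.
/n/: nasal = 4.
The maximum is 5.

5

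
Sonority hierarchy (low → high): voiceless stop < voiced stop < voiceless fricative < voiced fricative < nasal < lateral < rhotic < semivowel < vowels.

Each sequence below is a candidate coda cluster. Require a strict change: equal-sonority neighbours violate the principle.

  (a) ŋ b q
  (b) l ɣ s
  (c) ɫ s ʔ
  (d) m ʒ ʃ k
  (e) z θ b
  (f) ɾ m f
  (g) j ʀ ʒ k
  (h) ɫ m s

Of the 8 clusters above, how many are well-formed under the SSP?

8

(a) sonority 5-2-1: well-formed.
(b) sonority 6-4-3: well-formed.
(c) sonority 6-3-1: well-formed.
(d) sonority 5-4-3-1: well-formed.
(e) sonority 4-3-2: well-formed.
(f) sonority 7-5-3: well-formed.
(g) sonority 8-7-4-1: well-formed.
(h) sonority 6-5-3: well-formed.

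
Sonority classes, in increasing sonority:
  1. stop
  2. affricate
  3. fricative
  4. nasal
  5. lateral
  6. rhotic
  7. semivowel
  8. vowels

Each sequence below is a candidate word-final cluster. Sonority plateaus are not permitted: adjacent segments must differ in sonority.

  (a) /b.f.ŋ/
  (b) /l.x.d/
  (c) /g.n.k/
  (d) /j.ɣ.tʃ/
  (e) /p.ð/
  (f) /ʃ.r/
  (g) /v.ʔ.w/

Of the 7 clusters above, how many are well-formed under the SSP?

2

(a) /b.f.ŋ/: profile 1-3-4 — violates.
(b) /l.x.d/: profile 5-3-1 — obeys.
(c) /g.n.k/: profile 1-4-1 — violates.
(d) /j.ɣ.tʃ/: profile 7-3-2 — obeys.
(e) /p.ð/: profile 1-3 — violates.
(f) /ʃ.r/: profile 3-6 — violates.
(g) /v.ʔ.w/: profile 3-1-7 — violates.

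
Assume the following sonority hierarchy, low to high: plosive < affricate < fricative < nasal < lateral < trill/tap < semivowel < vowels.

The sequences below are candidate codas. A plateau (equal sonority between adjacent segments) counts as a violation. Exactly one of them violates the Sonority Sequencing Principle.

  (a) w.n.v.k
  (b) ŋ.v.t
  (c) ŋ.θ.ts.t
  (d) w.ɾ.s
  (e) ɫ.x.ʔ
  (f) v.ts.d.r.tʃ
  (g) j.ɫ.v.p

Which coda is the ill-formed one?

(a) 7-4-3-1 → obeys
(b) 4-3-1 → obeys
(c) 4-3-2-1 → obeys
(d) 7-6-3 → obeys
(e) 5-3-1 → obeys
(f) 3-2-1-6-2 → violates
(g) 7-5-3-1 → obeys

f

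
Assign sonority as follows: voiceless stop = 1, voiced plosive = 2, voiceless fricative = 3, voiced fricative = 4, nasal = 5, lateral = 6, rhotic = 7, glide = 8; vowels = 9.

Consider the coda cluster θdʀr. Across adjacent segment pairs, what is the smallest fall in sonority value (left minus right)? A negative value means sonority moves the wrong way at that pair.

-5

/θ/: voiceless fricative = 3.
/d/: voiced plosive = 2.
/ʀ/: rhotic = 7.
/r/: rhotic = 7.
/θ/→/d/: change +1.
/d/→/ʀ/: change -5.
/ʀ/→/r/: change +0.
Minimum = -5.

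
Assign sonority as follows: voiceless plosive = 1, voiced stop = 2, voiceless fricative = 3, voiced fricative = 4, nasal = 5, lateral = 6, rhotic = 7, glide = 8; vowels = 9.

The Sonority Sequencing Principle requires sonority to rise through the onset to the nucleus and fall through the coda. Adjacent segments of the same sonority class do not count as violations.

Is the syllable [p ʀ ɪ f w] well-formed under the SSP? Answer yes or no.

no

Onset: /p/ is a voiceless plosive (sonority 1), /ʀ/ is a rhotic (sonority 7); then the nucleus /ɪ/ (sonority 9).
Onset profile 1-7-9 — rises to the nucleus.
Coda: /f/ is a voiceless fricative (sonority 3), /w/ is a glide (sonority 8).
Coda profile 9-3-8 — does not fall throughout.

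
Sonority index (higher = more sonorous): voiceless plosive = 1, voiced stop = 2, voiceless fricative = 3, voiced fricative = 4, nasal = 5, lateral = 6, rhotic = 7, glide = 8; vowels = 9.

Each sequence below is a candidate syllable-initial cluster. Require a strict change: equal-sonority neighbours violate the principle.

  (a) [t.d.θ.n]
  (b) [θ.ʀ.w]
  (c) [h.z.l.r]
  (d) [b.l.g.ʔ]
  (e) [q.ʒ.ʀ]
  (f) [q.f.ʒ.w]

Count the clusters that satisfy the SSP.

5

(a) sonority 1-2-3-5: well-formed.
(b) sonority 3-7-8: well-formed.
(c) sonority 3-4-6-7: well-formed.
(d) sonority 2-6-2-1: ill-formed.
(e) sonority 1-4-7: well-formed.
(f) sonority 1-3-4-8: well-formed.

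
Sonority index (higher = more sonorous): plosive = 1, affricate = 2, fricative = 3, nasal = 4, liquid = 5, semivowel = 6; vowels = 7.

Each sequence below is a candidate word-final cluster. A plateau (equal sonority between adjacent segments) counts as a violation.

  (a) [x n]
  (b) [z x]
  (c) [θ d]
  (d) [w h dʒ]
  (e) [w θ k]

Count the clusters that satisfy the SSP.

(a) [x n]: profile 3-4 — violates.
(b) [z x]: profile 3-3 — violates.
(c) [θ d]: profile 3-1 — obeys.
(d) [w h dʒ]: profile 6-3-2 — obeys.
(e) [w θ k]: profile 6-3-1 — obeys.

3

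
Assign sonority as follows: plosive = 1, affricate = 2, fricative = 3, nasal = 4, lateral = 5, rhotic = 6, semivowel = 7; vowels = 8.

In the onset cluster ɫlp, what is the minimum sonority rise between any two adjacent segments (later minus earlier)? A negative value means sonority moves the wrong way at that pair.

/ɫ/ is a lateral (sonority 5).
/l/ is a lateral (sonority 5).
/p/ is a plosive (sonority 1).
/ɫ/→/l/: change +0.
/l/→/p/: change -4.
Minimum = -4.

-4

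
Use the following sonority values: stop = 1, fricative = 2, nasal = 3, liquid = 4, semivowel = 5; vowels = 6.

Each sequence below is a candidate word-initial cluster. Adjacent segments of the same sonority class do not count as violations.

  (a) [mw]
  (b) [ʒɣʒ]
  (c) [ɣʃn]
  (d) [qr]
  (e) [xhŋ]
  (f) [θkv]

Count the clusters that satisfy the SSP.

5

(a) [mw]: profile 3-5 — obeys.
(b) [ʒɣʒ]: profile 2-2-2 — obeys.
(c) [ɣʃn]: profile 2-2-3 — obeys.
(d) [qr]: profile 1-4 — obeys.
(e) [xhŋ]: profile 2-2-3 — obeys.
(f) [θkv]: profile 2-1-2 — violates.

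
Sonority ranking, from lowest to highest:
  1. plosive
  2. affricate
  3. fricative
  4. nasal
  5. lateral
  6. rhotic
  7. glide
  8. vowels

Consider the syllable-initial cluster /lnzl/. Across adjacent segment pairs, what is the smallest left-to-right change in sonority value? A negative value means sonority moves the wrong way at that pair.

/l/ — lateral, sonority 5.
/n/ — nasal, sonority 4.
/z/ — fricative, sonority 3.
/l/ — lateral, sonority 5.
/l/→/n/: change -1.
/n/→/z/: change -1.
/z/→/l/: change +2.
Minimum = -1.

-1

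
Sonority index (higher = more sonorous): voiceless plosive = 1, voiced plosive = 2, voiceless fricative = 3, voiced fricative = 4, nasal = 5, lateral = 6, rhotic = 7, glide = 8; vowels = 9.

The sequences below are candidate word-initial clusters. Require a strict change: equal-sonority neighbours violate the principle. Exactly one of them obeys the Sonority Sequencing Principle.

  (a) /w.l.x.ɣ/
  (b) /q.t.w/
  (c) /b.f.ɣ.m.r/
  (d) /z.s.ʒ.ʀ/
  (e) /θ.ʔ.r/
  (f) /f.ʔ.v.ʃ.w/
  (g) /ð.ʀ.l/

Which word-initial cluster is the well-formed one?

(a) 8-6-3-4 → violates
(b) 1-1-8 → violates
(c) 2-3-4-5-7 → obeys
(d) 4-3-4-7 → violates
(e) 3-1-7 → violates
(f) 3-1-4-3-8 → violates
(g) 4-7-6 → violates

c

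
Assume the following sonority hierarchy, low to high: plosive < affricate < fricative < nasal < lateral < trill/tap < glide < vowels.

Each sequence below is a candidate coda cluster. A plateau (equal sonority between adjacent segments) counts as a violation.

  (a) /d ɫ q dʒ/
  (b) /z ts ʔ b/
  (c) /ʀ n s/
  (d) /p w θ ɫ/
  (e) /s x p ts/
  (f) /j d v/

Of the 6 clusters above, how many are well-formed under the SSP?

(a) /d ɫ q dʒ/: profile 1-5-1-2 — violates.
(b) /z ts ʔ b/: profile 3-2-1-1 — violates.
(c) /ʀ n s/: profile 6-4-3 — obeys.
(d) /p w θ ɫ/: profile 1-7-3-5 — violates.
(e) /s x p ts/: profile 3-3-1-2 — violates.
(f) /j d v/: profile 7-1-3 — violates.

1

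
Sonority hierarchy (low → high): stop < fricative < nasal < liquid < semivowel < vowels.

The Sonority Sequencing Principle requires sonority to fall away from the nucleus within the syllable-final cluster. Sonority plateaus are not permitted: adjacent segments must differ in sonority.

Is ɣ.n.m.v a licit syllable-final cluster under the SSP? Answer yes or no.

no

/ɣ/ — fricative, sonority 2.
/n/ — nasal, sonority 3.
/m/ — nasal, sonority 3.
/v/ — fricative, sonority 2.
The profile is 2-3-3-2. Between /ɣ/ (2) and /n/ (3) sonority does not fall, so the cluster violates the SSP.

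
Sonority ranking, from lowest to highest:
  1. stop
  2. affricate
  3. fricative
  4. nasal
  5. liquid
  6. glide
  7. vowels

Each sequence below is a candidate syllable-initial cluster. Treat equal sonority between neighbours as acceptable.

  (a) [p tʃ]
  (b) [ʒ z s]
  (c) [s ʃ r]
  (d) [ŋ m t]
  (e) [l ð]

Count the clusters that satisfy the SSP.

(a) [p tʃ]: profile 1-2 — obeys.
(b) [ʒ z s]: profile 3-3-3 — obeys.
(c) [s ʃ r]: profile 3-3-5 — obeys.
(d) [ŋ m t]: profile 4-4-1 — violates.
(e) [l ð]: profile 5-3 — violates.

3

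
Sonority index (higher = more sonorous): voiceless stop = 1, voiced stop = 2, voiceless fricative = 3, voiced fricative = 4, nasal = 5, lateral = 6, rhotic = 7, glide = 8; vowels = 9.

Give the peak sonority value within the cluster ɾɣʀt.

7

/ɾ/ — rhotic, sonority 7.
/ɣ/ — voiced fricative, sonority 4.
/ʀ/ — rhotic, sonority 7.
/t/ — voiceless stop, sonority 1.
The maximum is 7.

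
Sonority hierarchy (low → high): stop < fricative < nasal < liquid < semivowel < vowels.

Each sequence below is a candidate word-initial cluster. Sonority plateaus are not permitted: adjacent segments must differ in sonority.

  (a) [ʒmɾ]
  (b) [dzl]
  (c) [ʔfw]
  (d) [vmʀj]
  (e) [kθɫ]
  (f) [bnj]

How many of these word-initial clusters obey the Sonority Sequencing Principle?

(a) sonority 2-3-4: well-formed.
(b) sonority 1-2-4: well-formed.
(c) sonority 1-2-5: well-formed.
(d) sonority 2-3-4-5: well-formed.
(e) sonority 1-2-4: well-formed.
(f) sonority 1-3-5: well-formed.

6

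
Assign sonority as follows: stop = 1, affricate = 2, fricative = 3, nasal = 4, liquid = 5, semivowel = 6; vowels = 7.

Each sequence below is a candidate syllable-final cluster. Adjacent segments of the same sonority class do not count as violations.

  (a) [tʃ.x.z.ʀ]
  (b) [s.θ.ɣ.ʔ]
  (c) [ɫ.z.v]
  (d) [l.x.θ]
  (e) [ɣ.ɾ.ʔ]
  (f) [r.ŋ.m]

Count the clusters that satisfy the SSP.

(a) 2-3-3-5 → violates
(b) 3-3-3-1 → obeys
(c) 5-3-3 → obeys
(d) 5-3-3 → obeys
(e) 3-5-1 → violates
(f) 5-4-4 → obeys

4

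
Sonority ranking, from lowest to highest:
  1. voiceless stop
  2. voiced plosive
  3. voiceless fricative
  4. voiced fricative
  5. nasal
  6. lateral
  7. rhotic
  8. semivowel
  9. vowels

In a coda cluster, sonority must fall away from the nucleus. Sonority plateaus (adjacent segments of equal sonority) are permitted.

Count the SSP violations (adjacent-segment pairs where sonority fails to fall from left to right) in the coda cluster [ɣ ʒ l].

1

/ɣ/ — voiced fricative, sonority 4.
/ʒ/ — voiced fricative, sonority 4.
/l/ — lateral, sonority 6.
/ɣ/→/ʒ/: 4→4 (plateau, allowed) — ok.
/ʒ/→/l/: 4→6 (does not fall) — violation.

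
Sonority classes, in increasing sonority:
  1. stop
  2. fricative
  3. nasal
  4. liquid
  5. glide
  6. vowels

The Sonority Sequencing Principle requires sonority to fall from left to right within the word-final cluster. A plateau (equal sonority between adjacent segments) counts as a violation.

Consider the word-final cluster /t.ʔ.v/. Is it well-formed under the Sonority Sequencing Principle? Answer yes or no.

/t/: stop = 1.
/ʔ/: stop = 1.
/v/: fricative = 2.
The profile is 1-1-2. Between /t/ (1) and /ʔ/ (1) sonority does not fall, so the cluster violates the SSP.

no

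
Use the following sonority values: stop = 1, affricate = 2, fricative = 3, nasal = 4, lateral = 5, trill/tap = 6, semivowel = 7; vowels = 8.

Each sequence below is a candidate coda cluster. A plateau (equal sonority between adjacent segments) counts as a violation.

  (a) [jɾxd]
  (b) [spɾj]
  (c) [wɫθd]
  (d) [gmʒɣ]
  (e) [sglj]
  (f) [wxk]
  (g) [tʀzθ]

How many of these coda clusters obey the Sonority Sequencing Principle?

(a) sonority 7-6-3-1: well-formed.
(b) sonority 3-1-6-7: ill-formed.
(c) sonority 7-5-3-1: well-formed.
(d) sonority 1-4-3-3: ill-formed.
(e) sonority 3-1-5-7: ill-formed.
(f) sonority 7-3-1: well-formed.
(g) sonority 1-6-3-3: ill-formed.

3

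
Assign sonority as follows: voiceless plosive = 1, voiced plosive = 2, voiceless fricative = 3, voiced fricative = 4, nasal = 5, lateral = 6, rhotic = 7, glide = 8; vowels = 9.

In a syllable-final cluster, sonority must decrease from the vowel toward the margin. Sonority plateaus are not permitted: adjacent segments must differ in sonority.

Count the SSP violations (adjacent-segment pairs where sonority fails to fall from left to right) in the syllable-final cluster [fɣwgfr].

/f/: voiceless fricative = 3.
/ɣ/: voiced fricative = 4.
/w/: glide = 8.
/g/: voiced plosive = 2.
/f/: voiceless fricative = 3.
/r/: rhotic = 7.
/f/→/ɣ/: 3→4 (does not fall) — violation.
/ɣ/→/w/: 4→8 (does not fall) — violation.
/w/→/g/: 8→2 (falls) — ok.
/g/→/f/: 2→3 (does not fall) — violation.
/f/→/r/: 3→7 (does not fall) — violation.

4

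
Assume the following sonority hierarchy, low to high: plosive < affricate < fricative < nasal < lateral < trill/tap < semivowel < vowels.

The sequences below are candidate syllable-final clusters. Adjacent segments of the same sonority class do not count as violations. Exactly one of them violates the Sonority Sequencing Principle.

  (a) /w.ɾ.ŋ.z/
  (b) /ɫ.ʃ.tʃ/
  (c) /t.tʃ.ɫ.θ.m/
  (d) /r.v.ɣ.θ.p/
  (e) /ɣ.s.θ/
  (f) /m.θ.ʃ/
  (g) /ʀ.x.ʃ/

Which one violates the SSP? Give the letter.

(a) /w.ɾ.ŋ.z/: profile 7-6-4-3 — obeys.
(b) /ɫ.ʃ.tʃ/: profile 5-3-2 — obeys.
(c) /t.tʃ.ɫ.θ.m/: profile 1-2-5-3-4 — violates.
(d) /r.v.ɣ.θ.p/: profile 6-3-3-3-1 — obeys.
(e) /ɣ.s.θ/: profile 3-3-3 — obeys.
(f) /m.θ.ʃ/: profile 4-3-3 — obeys.
(g) /ʀ.x.ʃ/: profile 6-3-3 — obeys.

c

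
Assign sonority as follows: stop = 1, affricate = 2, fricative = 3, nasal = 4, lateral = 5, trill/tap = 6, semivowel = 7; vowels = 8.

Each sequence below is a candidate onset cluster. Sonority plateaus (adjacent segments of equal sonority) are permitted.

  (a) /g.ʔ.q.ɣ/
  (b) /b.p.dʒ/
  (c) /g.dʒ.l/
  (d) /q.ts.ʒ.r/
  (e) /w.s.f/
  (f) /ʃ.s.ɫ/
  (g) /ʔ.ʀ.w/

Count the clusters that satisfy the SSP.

6

(a) 1-1-1-3 → obeys
(b) 1-1-2 → obeys
(c) 1-2-5 → obeys
(d) 1-2-3-6 → obeys
(e) 7-3-3 → violates
(f) 3-3-5 → obeys
(g) 1-6-7 → obeys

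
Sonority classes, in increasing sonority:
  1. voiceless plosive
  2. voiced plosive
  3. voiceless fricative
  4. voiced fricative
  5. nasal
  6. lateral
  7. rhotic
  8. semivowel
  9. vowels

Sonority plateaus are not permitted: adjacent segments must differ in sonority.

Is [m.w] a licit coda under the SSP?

no

/m/ — nasal, sonority 5.
/w/ — semivowel, sonority 8.
The profile is 5-8. Between /m/ (5) and /w/ (8) sonority does not fall, so the cluster violates the SSP.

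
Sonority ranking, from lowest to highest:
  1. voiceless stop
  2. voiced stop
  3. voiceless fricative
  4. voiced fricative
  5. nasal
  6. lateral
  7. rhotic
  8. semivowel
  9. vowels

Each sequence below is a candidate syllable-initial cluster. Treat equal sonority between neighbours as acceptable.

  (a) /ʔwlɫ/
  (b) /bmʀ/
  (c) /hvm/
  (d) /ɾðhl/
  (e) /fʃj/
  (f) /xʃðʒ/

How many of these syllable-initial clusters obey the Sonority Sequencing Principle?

4

(a) /ʔwlɫ/: profile 1-8-6-6 — violates.
(b) /bmʀ/: profile 2-5-7 — obeys.
(c) /hvm/: profile 3-4-5 — obeys.
(d) /ɾðhl/: profile 7-4-3-6 — violates.
(e) /fʃj/: profile 3-3-8 — obeys.
(f) /xʃðʒ/: profile 3-3-4-4 — obeys.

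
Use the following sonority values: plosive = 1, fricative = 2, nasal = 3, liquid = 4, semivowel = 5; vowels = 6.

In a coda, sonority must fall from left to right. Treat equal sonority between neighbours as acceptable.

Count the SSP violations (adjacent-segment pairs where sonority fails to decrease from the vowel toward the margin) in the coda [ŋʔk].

0

/ŋ/ is a nasal (sonority 3).
/ʔ/ is a plosive (sonority 1).
/k/ is a plosive (sonority 1).
/ŋ/→/ʔ/: 3→1 (falls) — ok.
/ʔ/→/k/: 1→1 (plateau, allowed) — ok.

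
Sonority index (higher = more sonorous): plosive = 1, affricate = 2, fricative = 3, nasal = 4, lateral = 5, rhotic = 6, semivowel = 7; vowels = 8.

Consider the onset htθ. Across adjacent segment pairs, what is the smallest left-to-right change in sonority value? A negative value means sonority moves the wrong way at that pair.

/h/: fricative = 3.
/t/: plosive = 1.
/θ/: fricative = 3.
/h/→/t/: change -2.
/t/→/θ/: change +2.
Minimum = -2.

-2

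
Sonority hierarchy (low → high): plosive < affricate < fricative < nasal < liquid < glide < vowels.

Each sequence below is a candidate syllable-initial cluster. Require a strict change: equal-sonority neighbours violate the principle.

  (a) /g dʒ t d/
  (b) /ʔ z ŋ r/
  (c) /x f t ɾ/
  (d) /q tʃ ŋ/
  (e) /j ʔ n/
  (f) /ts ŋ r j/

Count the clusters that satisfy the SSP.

(a) 1-2-1-1 → violates
(b) 1-3-4-5 → obeys
(c) 3-3-1-5 → violates
(d) 1-2-4 → obeys
(e) 6-1-4 → violates
(f) 2-4-5-6 → obeys

3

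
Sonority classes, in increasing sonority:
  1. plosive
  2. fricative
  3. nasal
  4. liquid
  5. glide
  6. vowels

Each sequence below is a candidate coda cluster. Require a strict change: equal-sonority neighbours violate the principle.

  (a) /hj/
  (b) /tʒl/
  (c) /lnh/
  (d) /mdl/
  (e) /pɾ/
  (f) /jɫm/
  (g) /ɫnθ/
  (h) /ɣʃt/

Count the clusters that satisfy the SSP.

(a) /hj/: profile 2-5 — violates.
(b) /tʒl/: profile 1-2-4 — violates.
(c) /lnh/: profile 4-3-2 — obeys.
(d) /mdl/: profile 3-1-4 — violates.
(e) /pɾ/: profile 1-4 — violates.
(f) /jɫm/: profile 5-4-3 — obeys.
(g) /ɫnθ/: profile 4-3-2 — obeys.
(h) /ɣʃt/: profile 2-2-1 — violates.

3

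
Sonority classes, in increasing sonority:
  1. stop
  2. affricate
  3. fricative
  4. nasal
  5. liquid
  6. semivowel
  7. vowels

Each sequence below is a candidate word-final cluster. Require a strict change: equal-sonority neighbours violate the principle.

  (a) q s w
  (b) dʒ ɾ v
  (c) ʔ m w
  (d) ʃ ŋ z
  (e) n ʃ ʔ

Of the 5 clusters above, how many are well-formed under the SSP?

1

(a) q s w: profile 1-3-6 — violates.
(b) dʒ ɾ v: profile 2-5-3 — violates.
(c) ʔ m w: profile 1-4-6 — violates.
(d) ʃ ŋ z: profile 3-4-3 — violates.
(e) n ʃ ʔ: profile 4-3-1 — obeys.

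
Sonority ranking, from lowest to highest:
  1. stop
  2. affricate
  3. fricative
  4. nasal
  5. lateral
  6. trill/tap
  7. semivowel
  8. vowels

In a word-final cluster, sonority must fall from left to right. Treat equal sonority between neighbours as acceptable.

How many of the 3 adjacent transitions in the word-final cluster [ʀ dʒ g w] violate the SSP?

1

/ʀ/ is a trill/tap (sonority 6).
/dʒ/ is an affricate (sonority 2).
/g/ is a stop (sonority 1).
/w/ is a semivowel (sonority 7).
/ʀ/→/dʒ/: 6→2 (falls) — ok.
/dʒ/→/g/: 2→1 (falls) — ok.
/g/→/w/: 1→7 (does not fall) — violation.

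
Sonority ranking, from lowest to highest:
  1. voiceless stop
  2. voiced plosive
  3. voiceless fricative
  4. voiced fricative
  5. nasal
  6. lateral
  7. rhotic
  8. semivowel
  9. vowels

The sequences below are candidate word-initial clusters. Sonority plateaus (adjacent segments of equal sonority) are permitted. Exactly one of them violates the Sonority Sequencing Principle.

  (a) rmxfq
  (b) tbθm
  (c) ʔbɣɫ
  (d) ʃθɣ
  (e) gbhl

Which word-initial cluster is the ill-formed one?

(a) sonority 7-5-3-3-1: ill-formed.
(b) sonority 1-2-3-5: well-formed.
(c) sonority 1-2-4-6: well-formed.
(d) sonority 3-3-4: well-formed.
(e) sonority 2-2-3-6: well-formed.

a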